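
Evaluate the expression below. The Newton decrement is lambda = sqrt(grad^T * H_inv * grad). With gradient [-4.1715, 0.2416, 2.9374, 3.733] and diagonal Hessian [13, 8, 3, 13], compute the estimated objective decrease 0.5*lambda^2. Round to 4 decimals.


Step 1: H is diagonal, so H^(-1) * g = [-0.3209, 0.0302, 0.9791, 0.2872].
Step 2: g^T H^(-1) g = sum_i g_i^2 / H_ii
  = (-4.1715)^2/13 + (0.2416)^2/8 + (2.9374)^2/3 + (3.733)^2/13
  = 1.3386 + 0.0073 + 2.8761 + 1.0719 = 5.2939
Step 3: Objective decrease = 0.5 * g^T H^(-1) g = 2.647


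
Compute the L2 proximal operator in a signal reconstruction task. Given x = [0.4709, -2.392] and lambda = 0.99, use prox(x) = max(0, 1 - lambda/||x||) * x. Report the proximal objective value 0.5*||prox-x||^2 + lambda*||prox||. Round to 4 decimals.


Step 1: Compute ||x||.
||x|| = 2.4379
Step 2: Compute scaling factor.
scale = max(0, 1 - 0.99/2.4379) = 0.5939
Step 3: prox(x) = [0.2797, -1.4206]
||prox(x)|| = 1.4479
Step 4: Proximal objective.
0.5*||prox-x||^2 = 0.4901
lambda*||prox|| = 1.4334
Total = 1.9235


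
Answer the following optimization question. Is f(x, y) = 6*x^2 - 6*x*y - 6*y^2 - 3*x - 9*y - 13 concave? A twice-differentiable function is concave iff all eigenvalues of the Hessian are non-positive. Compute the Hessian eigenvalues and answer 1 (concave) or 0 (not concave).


The Hessian of f(x,y) = 6*x^2 - 6*x*y - 6*y^2 - 3*x - 9*y - 13 is:
H = [[12, -6], [-6, -12]]
Trace = 12 - 12 = 0
Determinant = 12*-12 - (-6)^2 = -180
Discriminant = (0)^2 - 4*-180 = 720.0
Eigenvalues: lambda_1 = -13.4164, lambda_2 = 13.4164
The function is not concave.

0


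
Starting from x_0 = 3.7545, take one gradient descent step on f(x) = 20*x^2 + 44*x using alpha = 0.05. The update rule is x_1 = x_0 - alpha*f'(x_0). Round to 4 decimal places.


We compute the gradient at x_0 and apply the update.
f'(x) = 40*x + 44
f'(3.7545) = 40*3.7545 + 44 = 194.18
x_1 = 3.7545 - 0.05*194.18 = -5.9545


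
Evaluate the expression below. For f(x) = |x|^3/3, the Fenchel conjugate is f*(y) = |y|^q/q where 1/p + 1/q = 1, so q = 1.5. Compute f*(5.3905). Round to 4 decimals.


The conjugate exponent q satisfies 1/p + 1/q = 1.
p = 3, so q = 3/(3 - 1) = 1.5
|y|^q = 5.3905^1.5 = 12.5154
f*(5.3905) = 12.5154 / 1.5 = 8.3436


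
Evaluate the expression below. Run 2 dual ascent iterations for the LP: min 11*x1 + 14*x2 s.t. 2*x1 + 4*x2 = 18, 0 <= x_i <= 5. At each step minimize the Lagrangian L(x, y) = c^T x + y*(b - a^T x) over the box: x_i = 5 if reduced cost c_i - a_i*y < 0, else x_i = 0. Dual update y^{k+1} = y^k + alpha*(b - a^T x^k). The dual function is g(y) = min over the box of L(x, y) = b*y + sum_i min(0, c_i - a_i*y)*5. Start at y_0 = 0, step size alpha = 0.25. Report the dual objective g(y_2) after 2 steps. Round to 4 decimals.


Dual ascent for LP: min 11*x1 + 14*x2, 2*x1 + 4*x2 = 18, 0 <= x_i <= 5
Step 1: y^k = 0.0, reduced costs: (11.0, 14.0)
  x^k = (0.0, 0.0), subgradient = b - a^T x = 18.0
  y^{k+1} = 0.0 + 0.25*18.0 = 4.5
Step 2: y^k = 4.5, reduced costs: (2.0, -4.0)
  x^k = (0.0, 5.0), subgradient = b - a^T x = -2.0
  y^{k+1} = 4.5 + 0.25*-2.0 = 4.0
Dual objective at y_2 = 4.0: reduced costs (3.0, -2.0), box minimizer x = (0.0, 5.0)
g(y_2) = b*y + (c1 - a1*y)*x1 + (c2 - a2*y)*x2 = 18*4.0 + 3.0*0.0 + (-2.0)*5.0 = 72.0 + 0.0 - 10.0 = 62.0


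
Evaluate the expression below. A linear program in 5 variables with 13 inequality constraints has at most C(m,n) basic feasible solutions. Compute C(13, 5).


Each vertex corresponds to some choice of n active constraints out of m, so the number of vertices is at most C(m, n) = m! / (n!(m-n)!).
m = 13, n = 5
Numerator: 13 * 12 * 11 * 10 * 9
Denominator: 5! = 120
C(13, 5) = 1287


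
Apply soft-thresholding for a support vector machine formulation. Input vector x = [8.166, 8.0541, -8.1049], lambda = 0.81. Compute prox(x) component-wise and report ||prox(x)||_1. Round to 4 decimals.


Soft-thresholding with lambda = 0.81:
prox(8.166) = sign(8.166)*max(|8.166| - 0.81, 0) = 7.356
prox(8.0541) = sign(8.0541)*max(|8.0541| - 0.81, 0) = 7.2441
prox(-8.1049) = sign(-8.1049)*max(|-8.1049| - 0.81, 0) = -7.2949
prox(x) = [7.356, 7.2441, -7.2949]
||prox(x)||_1 = 7.356 + 7.2441 + 7.2949 = 21.895


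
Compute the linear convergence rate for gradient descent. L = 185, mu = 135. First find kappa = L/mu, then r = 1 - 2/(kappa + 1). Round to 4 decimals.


Step 1: Compute the condition number.
kappa = L/mu = 185/135 = 1.3704
Step 2: Compute the convergence rate.
r = 1 - 2/(kappa + 1) = 1 - 2*mu/(L + mu) = (L - mu)/(L + mu) = 50/320 = 0.1563


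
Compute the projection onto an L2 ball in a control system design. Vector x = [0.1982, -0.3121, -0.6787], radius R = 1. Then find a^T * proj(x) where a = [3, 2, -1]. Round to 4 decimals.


Step 1: Compute ||x|| (intermediates to 6 decimals).
||x|| = sqrt(0.1982^2 + (-0.3121)^2 + (-0.6787)^2) = 0.772867
Step 2: Project.
Since ||x|| <= R, proj = x (no scaling needed).
proj(x) = [0.1982, -0.3121, -0.6787]
Step 3: Dot product.
a^T * proj(x) = 3*0.1982 + 2*(-0.3121) - 1*(-0.6787) = 0.6491


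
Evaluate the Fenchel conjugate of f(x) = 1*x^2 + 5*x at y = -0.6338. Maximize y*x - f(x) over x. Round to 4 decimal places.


f*(y) = sup_x {y*x - a*x^2 - b*x} = sup_x {(y-b)*x - a*x^2}
FOC: (y - b) - 2a*x = 0 => x* = (y - b)/(2a)
x* = (-0.6338 - 5)/(2*1) = -2.8169
f*(-0.6338) = (y-b)^2/(4a) = (-0.6338 - 5)^2/(4*1)
= 31.7397/4 = 7.9349


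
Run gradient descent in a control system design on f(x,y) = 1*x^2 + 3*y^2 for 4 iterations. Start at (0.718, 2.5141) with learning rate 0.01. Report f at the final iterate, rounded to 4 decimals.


Gradient descent on f(x,y) = 1*x^2 + 3*y^2.
Starting point: (0.718, 2.5141), alpha = 0.01
Step 1: grad_x = 2*1*0.718 = 1.436, grad_y = 2*3*2.5141 = 15.0846
  x_1 = 0.718 - 0.01*1.436 = 0.7036
  y_1 = 2.5141 - 0.01*15.0846 = 2.3633
Step 2: grad_x = 2*1*0.7036 = 1.4073, grad_y = 2*3*2.3633 = 14.1795
  x_2 = 0.7036 - 0.01*1.4073 = 0.6896
  y_2 = 2.3633 - 0.01*14.1795 = 2.2215
Step 3: grad_x = 2*1*0.6896 = 1.3791, grad_y = 2*3*2.2215 = 13.3288
  x_3 = 0.6896 - 0.01*1.3791 = 0.6758
  y_3 = 2.2215 - 0.01*13.3288 = 2.0882
Step 4: grad_x = 2*1*0.6758 = 1.3516, grad_y = 2*3*2.0882 = 12.529
  x_4 = 0.6758 - 0.01*1.3516 = 0.6623
  y_4 = 2.0882 - 0.01*12.529 = 1.9629
f(0.6623, 1.9629) = 1*0.6623^2 + 3*1.9629^2 = 11.9973


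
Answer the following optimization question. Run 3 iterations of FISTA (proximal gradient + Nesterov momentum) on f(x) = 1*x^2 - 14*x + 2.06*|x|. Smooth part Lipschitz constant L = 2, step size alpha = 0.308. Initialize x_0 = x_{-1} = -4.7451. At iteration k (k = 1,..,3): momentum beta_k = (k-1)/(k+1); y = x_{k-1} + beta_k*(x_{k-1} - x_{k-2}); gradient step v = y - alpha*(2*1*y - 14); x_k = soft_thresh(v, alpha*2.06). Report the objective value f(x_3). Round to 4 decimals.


FISTA on f(x) = 1*x^2 - 14*x + 2.06*|x|
L = 2, alpha = 0.308
Iteration 1: beta = 0.0, y = -4.7451 + 0.0*(-4.7451 + 4.7451) = -4.7451
  grad(y) = -23.4902, v = y - alpha*grad = 2.4899
  prox(v) = soft_thresh(2.4899, 0.6345) = 1.8554
Iteration 2: beta = 0.3333, y = 1.8554 + 0.3333*(1.8554 + 4.7451) = 4.0556
  grad(y) = -5.8889, v = y - alpha*grad = 5.8693
  prox(v) = soft_thresh(5.8693, 0.6345) = 5.2349
Iteration 3: beta = 0.5, y = 5.2349 + 0.5*(5.2349 - 1.8554) = 6.9246
  grad(y) = -0.1508, v = y - alpha*grad = 6.971
  prox(v) = soft_thresh(6.971, 0.6345) = 6.3366
f(x_3) = 1*6.3366^2 - 14*6.3366 + 2.06*|6.3366| = -35.5065


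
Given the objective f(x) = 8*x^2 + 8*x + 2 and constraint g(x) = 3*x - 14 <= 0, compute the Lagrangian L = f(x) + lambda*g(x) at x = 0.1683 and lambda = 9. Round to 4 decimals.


Step 1: Evaluate f(x).
f(0.1683) = 8*0.1683^2 + 8*0.1683 + 2 = 3.573
Step 2: Evaluate g(x).
g(0.1683) = 3*0.1683 - 14 = -13.4951
Step 3: Compute Lagrangian.
L = 3.573 + 9*-13.4951 = -117.8829


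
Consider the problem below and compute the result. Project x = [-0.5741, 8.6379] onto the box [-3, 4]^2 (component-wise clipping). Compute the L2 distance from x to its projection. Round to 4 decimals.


Project each component onto [-3, 4].
clip(-0.5741) = -0.5741, clip(8.6379) = 4.0
Projection = [-0.5741, 4.0]
Squared diffs: [0.0, 21.5101]
Distance = sqrt(21.5101) = 4.6379


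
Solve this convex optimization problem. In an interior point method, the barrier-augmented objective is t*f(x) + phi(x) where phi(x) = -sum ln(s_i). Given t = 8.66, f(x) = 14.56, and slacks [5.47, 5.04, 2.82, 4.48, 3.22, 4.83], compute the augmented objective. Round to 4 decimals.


Step 1: Compute log-barrier.
ln values: [1.6993, 1.6174, 1.0367, 1.4996, 1.1694, 1.5748]
phi = -(1.6993 + 1.6174 + 1.0367 + 1.4996 + 1.1694 + 1.5748) = -8.5973
Step 2: Compute augmented objective.
t*f(x) = 8.66*14.56 = 126.0896
Total = 126.0896 - 8.5973 = 117.4923


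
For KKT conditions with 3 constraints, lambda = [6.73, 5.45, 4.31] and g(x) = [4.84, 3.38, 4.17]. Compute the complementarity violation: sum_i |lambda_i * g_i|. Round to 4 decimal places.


KKT complementary slackness check:
lambda_1 * g_1 = 6.73 * 4.84 = 32.5732
lambda_2 * g_2 = 5.45 * 3.38 = 18.421
lambda_3 * g_3 = 4.31 * 4.17 = 17.9727
Total violation = 32.5732 + 18.421 + 17.9727 = 68.9669


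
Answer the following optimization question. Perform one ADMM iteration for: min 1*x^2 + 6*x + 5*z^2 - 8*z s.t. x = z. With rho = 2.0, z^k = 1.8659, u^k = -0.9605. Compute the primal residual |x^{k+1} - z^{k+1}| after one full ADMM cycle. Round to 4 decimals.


ADMM iteration with rho = 2.0, z^k = 1.8659, u^k = -0.9605
Step 1: x-update.
Minimize 1*x^2 + 6*x + (2.0/2)*(x - 1.8659 - 0.9605)^2
FOC: (2*1 + 2.0)*x = -6 + 2.0*(1.8659 + 0.9605)
x^{k+1} = -0.0868
Step 2: z-update.
Minimize 5*z^2 - 8*z + (2.0/2)*(-0.0868 - z - 0.9605)^2
FOC: (2*5 + 2.0)*z = 8 + 2.0*(-0.0868 - 0.9605)
z^{k+1} = 0.4921
Step 3: u-update.
u^{k+1} = -0.9605 - 0.0868 - 0.4921 = -1.5394
Step 4: Primal residual = |-0.0868 - 0.4921| = 0.5789


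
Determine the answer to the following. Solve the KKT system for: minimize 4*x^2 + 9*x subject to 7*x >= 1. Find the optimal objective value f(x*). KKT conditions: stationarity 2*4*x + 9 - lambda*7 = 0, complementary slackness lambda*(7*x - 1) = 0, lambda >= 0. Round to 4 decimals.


Step 1: Try lambda = 0 (constraint inactive).
x_unc = -9/(2*4) = -1.125
Check: 7*-1.125 = -7.875 < 1 -- violated!
Step 2: Constraint must be active: 7*x = 1
x* = 1/7 = 0.1429 (rounded; the exact value 1/7 is used below)
lambda = (2*4*(1/7) + 9)/7 = 1.449
Step 3: Compute optimal value.
f(x*) = 4*(1/7)^2 + 9*(1/7) = 1.3673


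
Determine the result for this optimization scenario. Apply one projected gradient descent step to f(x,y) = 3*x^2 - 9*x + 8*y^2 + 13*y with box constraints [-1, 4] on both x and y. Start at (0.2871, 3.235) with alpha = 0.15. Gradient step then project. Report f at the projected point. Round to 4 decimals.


Step 1: Compute gradient at (0.2871, 3.235).
grad_x = 2*3*0.2871 - 9 = -7.2774
grad_y = 2*8*3.235 + 13 = 64.76
Step 2: Gradient step.
x_raw = 0.2871 - 0.15*-7.2774 = 1.3787
y_raw = 3.235 - 0.15*64.76 = -6.479
Step 3: Project onto [-1, 4].
x_proj = clip(1.3787) = 1.3787
y_proj = clip(-6.479) = -1.0
Step 4: Evaluate f.
f(1.3787, -1.0) = -11.7059


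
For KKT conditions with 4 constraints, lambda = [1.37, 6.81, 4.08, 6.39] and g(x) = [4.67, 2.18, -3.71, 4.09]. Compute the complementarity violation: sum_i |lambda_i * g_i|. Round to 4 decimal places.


KKT complementary slackness check:
lambda_1 * g_1 = 1.37 * 4.67 = 6.3979
lambda_2 * g_2 = 6.81 * 2.18 = 14.8458
lambda_3 * g_3 = 4.08 * -3.71 = -15.1368
lambda_4 * g_4 = 6.39 * 4.09 = 26.1351
Total violation = 6.3979 + 14.8458 + 15.1368 + 26.1351 = 62.5156


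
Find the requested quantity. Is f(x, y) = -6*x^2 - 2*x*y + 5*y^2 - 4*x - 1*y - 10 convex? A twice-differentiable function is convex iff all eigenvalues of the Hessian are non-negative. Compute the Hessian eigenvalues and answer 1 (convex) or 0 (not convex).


The Hessian of f(x,y) = -6*x^2 - 2*x*y + 5*y^2 - 4*x - 1*y - 10 is:
H = [[-12, -2], [-2, 10]]
Trace = -12 + 10 = -2
Determinant = -12*10 - (-2)^2 = -124
Discriminant = (-2)^2 - 4*-124 = 500.0
Eigenvalues: lambda_1 = -12.1803, lambda_2 = 10.1803
The function is not convex.

0


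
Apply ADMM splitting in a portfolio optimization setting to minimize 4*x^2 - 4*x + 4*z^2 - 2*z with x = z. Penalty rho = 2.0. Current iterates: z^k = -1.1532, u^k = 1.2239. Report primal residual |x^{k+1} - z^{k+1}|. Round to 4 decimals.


ADMM iteration with rho = 2.0, z^k = -1.1532, u^k = 1.2239
Step 1: x-update.
Minimize 4*x^2 - 4*x + (2.0/2)*(x + 1.1532 + 1.2239)^2
FOC: (2*4 + 2.0)*x = 4 + 2.0*(-1.1532 - 1.2239)
x^{k+1} = -0.0754
Step 2: z-update.
Minimize 4*z^2 - 2*z + (2.0/2)*(-0.0754 - z + 1.2239)^2
FOC: (2*4 + 2.0)*z = 2 + 2.0*(-0.0754 + 1.2239)
z^{k+1} = 0.4297
Step 3: u-update.
u^{k+1} = 1.2239 - 0.0754 - 0.4297 = 0.7188
Step 4: Primal residual = |-0.0754 - 0.4297| = 0.5051


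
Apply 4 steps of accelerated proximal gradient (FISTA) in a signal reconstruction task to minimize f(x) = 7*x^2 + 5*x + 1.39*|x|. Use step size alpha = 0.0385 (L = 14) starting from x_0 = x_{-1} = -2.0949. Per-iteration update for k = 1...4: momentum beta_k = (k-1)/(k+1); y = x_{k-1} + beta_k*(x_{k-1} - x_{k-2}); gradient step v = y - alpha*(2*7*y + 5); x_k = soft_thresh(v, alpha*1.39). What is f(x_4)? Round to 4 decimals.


FISTA on f(x) = 7*x^2 + 5*x + 1.39*|x|
L = 14, alpha = 0.0385
Iteration 1: beta = 0.0, y = -2.0949 + 0.0*(-2.0949 + 2.0949) = -2.0949
  grad(y) = -24.3286, v = y - alpha*grad = -1.1582
  prox(v) = soft_thresh(-1.1582, 0.0535) = -1.1047
Iteration 2: beta = 0.3333, y = -1.1047 + 0.3333*(-1.1047 + 2.0949) = -0.7747
  grad(y) = -5.8455, v = y - alpha*grad = -0.5496
  prox(v) = soft_thresh(-0.5496, 0.0535) = -0.4961
Iteration 3: beta = 0.5, y = -0.4961 + 0.5*(-0.4961 + 1.1047) = -0.1918
  grad(y) = 2.3148, v = y - alpha*grad = -0.2809
  prox(v) = soft_thresh(-0.2809, 0.0535) = -0.2274
Iteration 4: beta = 0.6, y = -0.2274 + 0.6*(-0.2274 + 0.4961) = -0.0662
  grad(y) = 4.0735, v = y - alpha*grad = -0.223
  prox(v) = soft_thresh(-0.223, 0.0535) = -0.1695
f(x_4) = 7*(-0.1695)^2 + 5*(-0.1695) + 1.39*|-0.1695| = -0.4108


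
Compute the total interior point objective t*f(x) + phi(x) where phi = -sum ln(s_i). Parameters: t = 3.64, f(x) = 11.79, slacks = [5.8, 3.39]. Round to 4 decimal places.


Step 1: Compute log-barrier.
ln values: [1.7579, 1.2208]
phi = -(1.7579 + 1.2208) = -2.9787
Step 2: Compute augmented objective.
t*f(x) = 3.64*11.79 = 42.9156
Total = 42.9156 - 2.9787 = 39.9369


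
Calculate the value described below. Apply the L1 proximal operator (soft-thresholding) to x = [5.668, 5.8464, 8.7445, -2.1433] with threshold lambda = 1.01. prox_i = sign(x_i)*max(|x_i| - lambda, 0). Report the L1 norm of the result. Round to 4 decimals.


Soft-thresholding with lambda = 1.01:
prox(5.668) = sign(5.668)*max(|5.668| - 1.01, 0) = 4.658
prox(5.8464) = sign(5.8464)*max(|5.8464| - 1.01, 0) = 4.8364
prox(8.7445) = sign(8.7445)*max(|8.7445| - 1.01, 0) = 7.7345
prox(-2.1433) = sign(-2.1433)*max(|-2.1433| - 1.01, 0) = -1.1333
prox(x) = [4.658, 4.8364, 7.7345, -1.1333]
||prox(x)||_1 = 4.658 + 4.8364 + 7.7345 + 1.1333 = 18.3622


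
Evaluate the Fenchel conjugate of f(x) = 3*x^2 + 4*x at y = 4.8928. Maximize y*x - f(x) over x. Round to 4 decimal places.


f*(y) = sup_x {y*x - a*x^2 - b*x} = sup_x {(y-b)*x - a*x^2}
FOC: (y - b) - 2a*x = 0 => x* = (y - b)/(2a)
x* = (4.8928 - 4)/(2*3) = 0.1488
f*(4.8928) = (y-b)^2/(4a) = (4.8928 - 4)^2/(4*3)
= 0.7971/12 = 0.0664


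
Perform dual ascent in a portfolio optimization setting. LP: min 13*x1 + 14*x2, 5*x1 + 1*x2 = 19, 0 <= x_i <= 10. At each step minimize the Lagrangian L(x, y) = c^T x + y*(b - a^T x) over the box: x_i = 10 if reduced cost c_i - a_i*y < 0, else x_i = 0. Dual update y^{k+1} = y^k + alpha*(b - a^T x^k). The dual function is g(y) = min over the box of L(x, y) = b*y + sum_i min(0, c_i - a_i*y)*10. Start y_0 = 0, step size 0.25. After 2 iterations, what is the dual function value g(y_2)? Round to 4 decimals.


Dual ascent for LP: min 13*x1 + 14*x2, 5*x1 + 1*x2 = 19, 0 <= x_i <= 10
Step 1: y^k = 0.0, reduced costs: (13.0, 14.0)
  x^k = (0.0, 0.0), subgradient = b - a^T x = 19.0
  y^{k+1} = 0.0 + 0.25*19.0 = 4.75
Step 2: y^k = 4.75, reduced costs: (-10.75, 9.25)
  x^k = (10.0, 0.0), subgradient = b - a^T x = -31.0
  y^{k+1} = 4.75 + 0.25*-31.0 = -3.0
Dual objective at y_2 = -3.0: reduced costs (28.0, 17.0), box minimizer x = (0.0, 0.0)
g(y_2) = b*y + (c1 - a1*y)*x1 + (c2 - a2*y)*x2 = 19*(-3.0) + 28.0*0.0 + 17.0*0.0 = -57.0 + 0.0 + 0.0 = -57.0


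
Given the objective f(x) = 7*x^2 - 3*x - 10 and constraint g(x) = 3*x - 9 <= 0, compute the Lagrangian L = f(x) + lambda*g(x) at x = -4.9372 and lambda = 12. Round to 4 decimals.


Step 1: Evaluate f(x).
f(-4.9372) = 7*(-4.9372)^2 - 3*(-4.9372) - 10 = 175.4432
Step 2: Evaluate g(x).
g(-4.9372) = 3*-4.9372 - 9 = -23.8116
Step 3: Compute Lagrangian.
L = 175.4432 + 12*-23.8116 = -110.296


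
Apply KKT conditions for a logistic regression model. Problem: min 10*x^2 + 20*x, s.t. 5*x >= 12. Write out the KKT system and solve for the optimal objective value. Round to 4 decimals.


Step 1: Try lambda = 0 (constraint inactive).
x_unc = -20/(2*10) = -1.0
Check: 5*-1.0 = -5.0 < 12 -- violated!
Step 2: Constraint must be active: 5*x = 12
x* = 12/5 = 2.4
lambda = (2*10*2.4 + 20)/5 = 13.6
Step 3: Compute optimal value.
f(x*) = 10*2.4^2 + 20*2.4 = 105.6


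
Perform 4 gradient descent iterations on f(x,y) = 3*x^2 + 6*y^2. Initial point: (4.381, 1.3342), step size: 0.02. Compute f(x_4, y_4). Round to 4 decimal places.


Gradient descent on f(x,y) = 3*x^2 + 6*y^2.
Starting point: (4.381, 1.3342), alpha = 0.02
Step 1: grad_x = 2*3*4.381 = 26.286, grad_y = 2*6*1.3342 = 16.0104
  x_1 = 4.381 - 0.02*26.286 = 3.8553
  y_1 = 1.3342 - 0.02*16.0104 = 1.014
Step 2: grad_x = 2*3*3.8553 = 23.1317, grad_y = 2*6*1.014 = 12.1679
  x_2 = 3.8553 - 0.02*23.1317 = 3.3926
  y_2 = 1.014 - 0.02*12.1679 = 0.7706
Step 3: grad_x = 2*3*3.3926 = 20.3559, grad_y = 2*6*0.7706 = 9.2476
  x_3 = 3.3926 - 0.02*20.3559 = 2.9855
  y_3 = 0.7706 - 0.02*9.2476 = 0.5857
Step 4: grad_x = 2*3*2.9855 = 17.9132, grad_y = 2*6*0.5857 = 7.0282
  x_4 = 2.9855 - 0.02*17.9132 = 2.6273
  y_4 = 0.5857 - 0.02*7.0282 = 0.4451
f(2.6273, 0.4451) = 3*2.6273^2 + 6*0.4451^2 = 21.8964


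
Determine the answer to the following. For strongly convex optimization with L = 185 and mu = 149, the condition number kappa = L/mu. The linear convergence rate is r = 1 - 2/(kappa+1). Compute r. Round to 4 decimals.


Step 1: Compute the condition number.
kappa = L/mu = 185/149 = 1.2416
Step 2: Compute the convergence rate.
r = 1 - 2/(kappa + 1) = 1 - 2*mu/(L + mu) = (L - mu)/(L + mu) = 36/334 = 0.1078


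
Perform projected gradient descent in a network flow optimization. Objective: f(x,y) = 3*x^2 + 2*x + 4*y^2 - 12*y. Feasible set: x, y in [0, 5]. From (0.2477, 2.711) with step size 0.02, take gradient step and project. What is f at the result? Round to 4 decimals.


Step 1: Compute gradient at (0.2477, 2.711).
grad_x = 2*3*0.2477 + 2 = 3.4862
grad_y = 2*4*2.711 - 12 = 9.688
Step 2: Gradient step.
x_raw = 0.2477 - 0.02*3.4862 = 0.178
y_raw = 2.711 - 0.02*9.688 = 2.5172
Step 3: Project onto [0, 5].
x_proj = clip(0.178) = 0.178
y_proj = clip(2.5172) = 2.5172
Step 4: Evaluate f.
f(0.178, 2.5172) = -4.4099


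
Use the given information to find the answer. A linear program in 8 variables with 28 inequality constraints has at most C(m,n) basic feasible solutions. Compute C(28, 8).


Each vertex corresponds to some choice of n active constraints out of m, so the number of vertices is at most C(m, n) = m! / (n!(m-n)!).
m = 28, n = 8
Numerator: 28 * 27 * 26 * 25 * 24 * 23 * 22 * 21
Denominator: 8! = 40320
C(28, 8) = 3108105


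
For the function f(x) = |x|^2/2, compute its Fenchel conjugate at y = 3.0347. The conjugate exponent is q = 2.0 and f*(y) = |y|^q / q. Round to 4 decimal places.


The conjugate exponent q satisfies 1/p + 1/q = 1.
p = 2, so q = 2/(2 - 1) = 2.0
|y|^q = 3.0347^2.0 = 9.2094
f*(3.0347) = 9.2094 / 2.0 = 4.6047


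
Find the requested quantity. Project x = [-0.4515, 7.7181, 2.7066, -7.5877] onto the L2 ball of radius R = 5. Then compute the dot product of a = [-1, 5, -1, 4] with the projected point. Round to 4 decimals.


Step 1: Compute ||x|| (intermediates to 6 decimals).
||x|| = sqrt((-0.4515)^2 + 7.7181^2 + 2.7066^2 + (-7.5877)^2) = 11.165652
Step 2: Project.
Since ||x|| > R, scale = R/||x|| = 5/11.165652 = 0.447802, proj(x) = scale * x
proj(x) = [-0.202183, 3.456181, 1.212021, -3.397787]
Step 3: Dot product.
a^T * proj(x) = -1*(-0.202183) + 5*3.456181 - 1*1.212021 + 4*(-3.397787) = 2.6799


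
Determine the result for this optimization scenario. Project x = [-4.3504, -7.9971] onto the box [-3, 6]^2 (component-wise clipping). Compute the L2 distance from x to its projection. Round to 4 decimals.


Project each component onto [-3, 6].
clip(-4.3504) = -3.0, clip(-7.9971) = -3.0
Projection = [-3.0, -3.0]
Squared diffs: [1.8236, 24.971]
Distance = sqrt(26.7946) = 5.1763


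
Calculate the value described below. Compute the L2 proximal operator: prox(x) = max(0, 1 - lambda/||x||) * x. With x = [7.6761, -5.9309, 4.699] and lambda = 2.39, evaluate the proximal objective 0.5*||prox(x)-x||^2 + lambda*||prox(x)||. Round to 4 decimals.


Step 1: Compute ||x||.
||x|| = 10.7786
Step 2: Compute scaling factor.
scale = max(0, 1 - 2.39/10.7786) = 0.7783
Step 3: prox(x) = [5.974, -4.6158, 3.6571]
||prox(x)|| = 8.3886
Step 4: Proximal objective.
0.5*||prox-x||^2 = 2.8561
lambda*||prox|| = 20.0488
Total = 22.9049


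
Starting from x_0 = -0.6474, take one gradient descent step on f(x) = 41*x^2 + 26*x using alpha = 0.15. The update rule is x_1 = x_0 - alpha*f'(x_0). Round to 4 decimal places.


We compute the gradient at x_0 and apply the update.
f'(x) = 82*x + 26
f'(-0.6474) = 82*-0.6474 + 26 = -27.0868
x_1 = -0.6474 - 0.15*-27.0868 = 3.4156


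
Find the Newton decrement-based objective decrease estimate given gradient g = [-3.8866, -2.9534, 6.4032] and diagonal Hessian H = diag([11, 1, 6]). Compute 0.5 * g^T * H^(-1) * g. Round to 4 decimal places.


Step 1: H is diagonal, so H^(-1) * g = [-0.3533, -2.9534, 1.0672].
Step 2: g^T H^(-1) g = sum_i g_i^2 / H_ii
  = (-3.8866)^2/11 + (-2.9534)^2/1 + (6.4032)^2/6
  = 1.3732 + 8.7226 + 6.8335 = 16.9293
Step 3: Objective decrease = 0.5 * g^T H^(-1) g = 8.4647


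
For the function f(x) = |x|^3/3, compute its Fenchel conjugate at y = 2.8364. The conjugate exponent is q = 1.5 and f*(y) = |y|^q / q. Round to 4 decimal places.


The conjugate exponent q satisfies 1/p + 1/q = 1.
p = 3, so q = 3/(3 - 1) = 1.5
|y|^q = 2.8364^1.5 = 4.777
f*(2.8364) = 4.777 / 1.5 = 3.1846


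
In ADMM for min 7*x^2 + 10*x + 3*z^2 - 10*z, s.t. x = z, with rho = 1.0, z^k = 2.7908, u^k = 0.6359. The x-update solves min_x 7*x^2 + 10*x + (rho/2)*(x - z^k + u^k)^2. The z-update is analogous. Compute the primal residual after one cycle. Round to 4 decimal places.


ADMM iteration with rho = 1.0, z^k = 2.7908, u^k = 0.6359
Step 1: x-update.
Minimize 7*x^2 + 10*x + (1.0/2)*(x - 2.7908 + 0.6359)^2
FOC: (2*7 + 1.0)*x = -10 + 1.0*(2.7908 - 0.6359)
x^{k+1} = -0.523
Step 2: z-update.
Minimize 3*z^2 - 10*z + (1.0/2)*(-0.523 - z + 0.6359)^2
FOC: (2*3 + 1.0)*z = 10 + 1.0*(-0.523 + 0.6359)
z^{k+1} = 1.4447
Step 3: u-update.
u^{k+1} = 0.6359 - 0.523 - 1.4447 = -1.3318
Step 4: Primal residual = |-0.523 - 1.4447| = 1.9677


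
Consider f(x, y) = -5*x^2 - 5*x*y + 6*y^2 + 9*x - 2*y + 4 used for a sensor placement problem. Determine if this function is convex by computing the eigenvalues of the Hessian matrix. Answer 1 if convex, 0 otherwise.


The Hessian of f(x,y) = -5*x^2 - 5*x*y + 6*y^2 + 9*x - 2*y + 4 is:
H = [[-10, -5], [-5, 12]]
Trace = -10 + 12 = 2
Determinant = -10*12 - (-5)^2 = -145
Discriminant = (2)^2 - 4*-145 = 584.0
Eigenvalues: lambda_1 = -11.083, lambda_2 = 13.083
The function is not convex.

0


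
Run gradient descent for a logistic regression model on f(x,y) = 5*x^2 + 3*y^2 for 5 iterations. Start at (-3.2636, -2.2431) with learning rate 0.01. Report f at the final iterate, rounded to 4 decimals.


Gradient descent on f(x,y) = 5*x^2 + 3*y^2.
Starting point: (-3.2636, -2.2431), alpha = 0.01
Step 1: grad_x = 2*5*-3.2636 = -32.636, grad_y = 2*3*-2.2431 = -13.4586
  x_1 = -3.2636 - 0.01*-32.636 = -2.9372
  y_1 = -2.2431 - 0.01*-13.4586 = -2.1085
Step 2: grad_x = 2*5*-2.9372 = -29.3724, grad_y = 2*3*-2.1085 = -12.6511
  x_2 = -2.9372 - 0.01*-29.3724 = -2.6435
  y_2 = -2.1085 - 0.01*-12.6511 = -1.982
Step 3: grad_x = 2*5*-2.6435 = -26.4352, grad_y = 2*3*-1.982 = -11.892
  x_3 = -2.6435 - 0.01*-26.4352 = -2.3792
  y_3 = -1.982 - 0.01*-11.892 = -1.8631
Step 4: grad_x = 2*5*-2.3792 = -23.7916, grad_y = 2*3*-1.8631 = -11.1785
  x_4 = -2.3792 - 0.01*-23.7916 = -2.1412
  y_4 = -1.8631 - 0.01*-11.1785 = -1.7513
Step 5: grad_x = 2*5*-2.1412 = -21.4125, grad_y = 2*3*-1.7513 = -10.5078
  x_5 = -2.1412 - 0.01*-21.4125 = -1.9271
  y_5 = -1.7513 - 0.01*-10.5078 = -1.6462
f(-1.9271, -1.6462) = 5*(-1.9271)^2 + 3*(-1.6462)^2 = 26.6991


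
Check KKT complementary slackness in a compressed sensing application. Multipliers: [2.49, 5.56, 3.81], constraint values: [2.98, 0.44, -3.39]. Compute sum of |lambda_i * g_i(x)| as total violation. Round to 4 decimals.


KKT complementary slackness check:
lambda_1 * g_1 = 2.49 * 2.98 = 7.4202
lambda_2 * g_2 = 5.56 * 0.44 = 2.4464
lambda_3 * g_3 = 3.81 * -3.39 = -12.9159
Total violation = 7.4202 + 2.4464 + 12.9159 = 22.7825


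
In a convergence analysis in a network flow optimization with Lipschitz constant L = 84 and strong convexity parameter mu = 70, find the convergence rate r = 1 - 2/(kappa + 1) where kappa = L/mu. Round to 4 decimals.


Step 1: Compute the condition number.
kappa = L/mu = 84/70 = 1.2
Step 2: Compute the convergence rate.
r = 1 - 2/(kappa + 1) = 1 - 2*mu/(L + mu) = (L - mu)/(L + mu) = 14/154 = 0.0909


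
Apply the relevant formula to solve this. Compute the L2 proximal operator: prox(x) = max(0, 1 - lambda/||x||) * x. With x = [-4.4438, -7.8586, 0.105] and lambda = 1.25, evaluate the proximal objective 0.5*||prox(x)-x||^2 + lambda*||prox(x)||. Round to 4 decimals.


Step 1: Compute ||x||.
||x|| = 9.0286
Step 2: Compute scaling factor.
scale = max(0, 1 - 1.25/9.0286) = 0.8616
Step 3: prox(x) = [-3.8286, -6.7706, 0.0905]
||prox(x)|| = 7.7786
Step 4: Proximal objective.
0.5*||prox-x||^2 = 0.7813
lambda*||prox|| = 9.7233
Total = 10.5045


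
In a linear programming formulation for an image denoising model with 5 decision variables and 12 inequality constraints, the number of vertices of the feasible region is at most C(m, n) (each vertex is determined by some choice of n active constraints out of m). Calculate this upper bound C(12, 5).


Each vertex corresponds to some choice of n active constraints out of m, so the number of vertices is at most C(m, n) = m! / (n!(m-n)!).
m = 12, n = 5
Numerator: 12 * 11 * 10 * 9 * 8
Denominator: 5! = 120
C(12, 5) = 792


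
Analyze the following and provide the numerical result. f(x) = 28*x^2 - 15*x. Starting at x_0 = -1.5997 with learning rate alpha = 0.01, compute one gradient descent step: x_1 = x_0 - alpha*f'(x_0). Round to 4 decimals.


We compute the gradient at x_0 and apply the update.
f'(x) = 56*x - 15
f'(-1.5997) = 56*-1.5997 - 15 = -104.5832
x_1 = -1.5997 - 0.01*-104.5832 = -0.5539


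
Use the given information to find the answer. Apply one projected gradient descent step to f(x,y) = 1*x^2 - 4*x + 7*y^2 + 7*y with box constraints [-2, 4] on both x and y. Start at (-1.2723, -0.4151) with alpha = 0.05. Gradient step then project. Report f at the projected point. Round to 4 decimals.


Step 1: Compute gradient at (-1.2723, -0.4151).
grad_x = 2*1*-1.2723 - 4 = -6.5446
grad_y = 2*7*-0.4151 + 7 = 1.1886
Step 2: Gradient step.
x_raw = -1.2723 - 0.05*-6.5446 = -0.9451
y_raw = -0.4151 - 0.05*1.1886 = -0.4745
Step 3: Project onto [-2, 4].
x_proj = clip(-0.9451) = -0.9451
y_proj = clip(-0.4745) = -0.4745
Step 4: Evaluate f.
f(-0.9451, -0.4745) = 2.928


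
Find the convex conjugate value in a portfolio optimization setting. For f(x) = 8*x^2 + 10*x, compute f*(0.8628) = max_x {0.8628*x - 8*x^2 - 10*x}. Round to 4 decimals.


f*(y) = sup_x {y*x - a*x^2 - b*x} = sup_x {(y-b)*x - a*x^2}
FOC: (y - b) - 2a*x = 0 => x* = (y - b)/(2a)
x* = (0.8628 - 10)/(2*8) = -0.5711
f*(0.8628) = (y-b)^2/(4a) = (0.8628 - 10)^2/(4*8)
= 83.4884/32 = 2.609


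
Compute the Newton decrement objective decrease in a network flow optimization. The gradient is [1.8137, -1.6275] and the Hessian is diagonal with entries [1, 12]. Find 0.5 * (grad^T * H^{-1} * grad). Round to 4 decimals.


Step 1: H is diagonal, so H^(-1) * g = [1.8137, -0.1356].
Step 2: g^T H^(-1) g = sum_i g_i^2 / H_ii
  = (1.8137)^2/1 + (-1.6275)^2/12
  = 3.2895 + 0.2207 = 3.5102
Step 3: Objective decrease = 0.5 * g^T H^(-1) g = 1.7551


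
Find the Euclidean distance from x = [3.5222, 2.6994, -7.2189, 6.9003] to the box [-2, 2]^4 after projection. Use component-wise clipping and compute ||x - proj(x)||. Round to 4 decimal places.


Project each component onto [-2, 2].
clip(3.5222) = 2.0, clip(2.6994) = 2.0, clip(-7.2189) = -2.0, clip(6.9003) = 2.0
Projection = [2.0, 2.0, -2.0, 2.0]
Squared diffs: [2.3171, 0.4892, 27.2369, 24.0129]
Distance = sqrt(54.0561) = 7.3523


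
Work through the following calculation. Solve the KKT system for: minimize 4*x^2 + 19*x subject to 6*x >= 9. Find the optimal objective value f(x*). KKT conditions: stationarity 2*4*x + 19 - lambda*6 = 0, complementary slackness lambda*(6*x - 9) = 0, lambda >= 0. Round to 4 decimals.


Step 1: Try lambda = 0 (constraint inactive).
x_unc = -19/(2*4) = -2.375
Check: 6*-2.375 = -14.25 < 9 -- violated!
Step 2: Constraint must be active: 6*x = 9
x* = 9/6 = 1.5
lambda = (2*4*1.5 + 19)/6 = 5.1667
Step 3: Compute optimal value.
f(x*) = 4*1.5^2 + 19*1.5 = 37.5


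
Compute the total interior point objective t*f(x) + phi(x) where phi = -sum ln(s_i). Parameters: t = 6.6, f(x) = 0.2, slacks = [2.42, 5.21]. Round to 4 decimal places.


Step 1: Compute log-barrier.
ln values: [0.8838, 1.6506]
phi = -(0.8838 + 1.6506) = -2.5343
Step 2: Compute augmented objective.
t*f(x) = 6.6*0.2 = 1.32
Total = 1.32 - 2.5343 = -1.2143


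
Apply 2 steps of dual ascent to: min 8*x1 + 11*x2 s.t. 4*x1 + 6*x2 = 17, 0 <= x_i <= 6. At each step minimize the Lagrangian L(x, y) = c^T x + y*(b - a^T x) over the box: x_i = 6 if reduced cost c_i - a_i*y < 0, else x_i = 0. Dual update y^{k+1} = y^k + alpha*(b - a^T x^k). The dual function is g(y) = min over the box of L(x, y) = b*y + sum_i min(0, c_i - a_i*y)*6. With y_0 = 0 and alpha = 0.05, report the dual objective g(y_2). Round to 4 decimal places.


Dual ascent for LP: min 8*x1 + 11*x2, 4*x1 + 6*x2 = 17, 0 <= x_i <= 6
Step 1: y^k = 0.0, reduced costs: (8.0, 11.0)
  x^k = (0.0, 0.0), subgradient = b - a^T x = 17.0
  y^{k+1} = 0.0 + 0.05*17.0 = 0.85
Step 2: y^k = 0.85, reduced costs: (4.6, 5.9)
  x^k = (0.0, 0.0), subgradient = b - a^T x = 17.0
  y^{k+1} = 0.85 + 0.05*17.0 = 1.7
Dual objective at y_2 = 1.7: reduced costs (1.2, 0.8), box minimizer x = (0.0, 0.0)
g(y_2) = b*y + (c1 - a1*y)*x1 + (c2 - a2*y)*x2 = 17*1.7 + 1.2*0.0 + 0.8*0.0 = 28.9 + 0.0 + 0.0 = 28.9


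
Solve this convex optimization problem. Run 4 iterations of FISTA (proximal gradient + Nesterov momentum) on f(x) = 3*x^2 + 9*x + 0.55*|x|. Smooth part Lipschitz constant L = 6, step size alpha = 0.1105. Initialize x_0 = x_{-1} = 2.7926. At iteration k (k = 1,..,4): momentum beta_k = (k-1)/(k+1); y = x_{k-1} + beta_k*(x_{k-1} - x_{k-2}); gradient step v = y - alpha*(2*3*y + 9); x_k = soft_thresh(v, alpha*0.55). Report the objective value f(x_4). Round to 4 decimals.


FISTA on f(x) = 3*x^2 + 9*x + 0.55*|x|
L = 6, alpha = 0.1105
Iteration 1: beta = 0.0, y = 2.7926 + 0.0*(2.7926 - 2.7926) = 2.7926
  grad(y) = 25.7556, v = y - alpha*grad = -0.0534
  prox(v) = soft_thresh(-0.0534, 0.0608) = 0.0
Iteration 2: beta = 0.3333, y = 0.0 + 0.3333*(0.0 - 2.7926) = -0.9309
  grad(y) = 3.4148, v = y - alpha*grad = -1.3082
  prox(v) = soft_thresh(-1.3082, 0.0608) = -1.2474
Iteration 3: beta = 0.5, y = -1.2474 + 0.5*(-1.2474 - 0.0) = -1.8711
  grad(y) = -2.2268, v = y - alpha*grad = -1.6251
  prox(v) = soft_thresh(-1.6251, 0.0608) = -1.5643
Iteration 4: beta = 0.6, y = -1.5643 + 0.6*(-1.5643 + 1.2474) = -1.7544
  grad(y) = -1.5265, v = y - alpha*grad = -1.5857
  prox(v) = soft_thresh(-1.5857, 0.0608) = -1.525
f(x_4) = 3*(-1.525)^2 + 9*(-1.525) + 0.55*|-1.525| = -5.9094


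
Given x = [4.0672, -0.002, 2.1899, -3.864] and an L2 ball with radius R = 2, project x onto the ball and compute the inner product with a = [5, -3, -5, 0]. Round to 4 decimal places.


Step 1: Compute ||x|| (intermediates to 6 decimals).
||x|| = sqrt(4.0672^2 + (-0.002)^2 + 2.1899^2 + (-3.864)^2) = 6.022315
Step 2: Project.
Since ||x|| > R, scale = R/||x|| = 2/6.022315 = 0.332098, proj(x) = scale * x
proj(x) = [1.350709, -0.000664, 0.727261, -1.283227]
Step 3: Dot product.
a^T * proj(x) = 5*1.350709 - 3*(-0.000664) - 5*0.727261 + 0*(-1.283227) = 3.1192


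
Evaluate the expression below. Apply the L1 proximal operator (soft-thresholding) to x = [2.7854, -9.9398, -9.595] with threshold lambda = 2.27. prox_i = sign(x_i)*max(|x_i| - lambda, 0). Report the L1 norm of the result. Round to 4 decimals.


Soft-thresholding with lambda = 2.27:
prox(2.7854) = sign(2.7854)*max(|2.7854| - 2.27, 0) = 0.5154
prox(-9.9398) = sign(-9.9398)*max(|-9.9398| - 2.27, 0) = -7.6698
prox(-9.595) = sign(-9.595)*max(|-9.595| - 2.27, 0) = -7.325
prox(x) = [0.5154, -7.6698, -7.325]
||prox(x)||_1 = 0.5154 + 7.6698 + 7.325 = 15.5102


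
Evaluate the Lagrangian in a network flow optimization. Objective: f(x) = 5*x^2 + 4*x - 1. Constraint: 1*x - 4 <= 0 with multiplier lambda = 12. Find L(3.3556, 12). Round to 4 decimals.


Step 1: Evaluate f(x).
f(3.3556) = 5*3.3556^2 + 4*3.3556 - 1 = 68.7227
Step 2: Evaluate g(x).
g(3.3556) = 1*3.3556 - 4 = -0.6444
Step 3: Compute Lagrangian.
L = 68.7227 + 12*-0.6444 = 60.9899


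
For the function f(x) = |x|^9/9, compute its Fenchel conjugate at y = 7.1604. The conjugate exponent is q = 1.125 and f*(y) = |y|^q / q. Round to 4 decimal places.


The conjugate exponent q satisfies 1/p + 1/q = 1.
p = 9, so q = 9/(9 - 1) = 1.125
|y|^q = 7.1604^1.125 = 9.1581
f*(7.1604) = 9.1581 / 1.125 = 8.1405


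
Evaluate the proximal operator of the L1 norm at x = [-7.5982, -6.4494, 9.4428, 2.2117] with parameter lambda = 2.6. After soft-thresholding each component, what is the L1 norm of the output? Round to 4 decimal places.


Soft-thresholding with lambda = 2.6:
prox(-7.5982) = sign(-7.5982)*max(|-7.5982| - 2.6, 0) = -4.9982
prox(-6.4494) = sign(-6.4494)*max(|-6.4494| - 2.6, 0) = -3.8494
prox(9.4428) = sign(9.4428)*max(|9.4428| - 2.6, 0) = 6.8428
prox(2.2117) = sign(2.2117)*max(|2.2117| - 2.6, 0) = 0.0
prox(x) = [-4.9982, -3.8494, 6.8428, 0.0]
||prox(x)||_1 = 4.9982 + 3.8494 + 6.8428 + 0.0 = 15.6904


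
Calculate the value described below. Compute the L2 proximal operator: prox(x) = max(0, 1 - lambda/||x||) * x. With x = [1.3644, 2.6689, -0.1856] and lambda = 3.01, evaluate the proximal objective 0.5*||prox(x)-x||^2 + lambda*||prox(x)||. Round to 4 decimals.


Step 1: Compute ||x||.
||x|| = 3.0032
Step 2: Compute scaling factor.
scale = max(0, 1 - 3.01/3.0032) = 0.0
Step 3: prox(x) = [0.0, 0.0, -0.0]
||prox(x)|| = 0.0
Step 4: Proximal objective.
0.5*||prox-x||^2 = 4.5095
lambda*||prox|| = 0.0
Total = 4.5095


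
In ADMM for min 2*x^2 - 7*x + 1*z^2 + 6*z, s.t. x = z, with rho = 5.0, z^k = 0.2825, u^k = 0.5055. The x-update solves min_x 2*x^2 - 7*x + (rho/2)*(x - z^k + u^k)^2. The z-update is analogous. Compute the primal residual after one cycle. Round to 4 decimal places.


ADMM iteration with rho = 5.0, z^k = 0.2825, u^k = 0.5055
Step 1: x-update.
Minimize 2*x^2 - 7*x + (5.0/2)*(x - 0.2825 + 0.5055)^2
FOC: (2*2 + 5.0)*x = 7 + 5.0*(0.2825 - 0.5055)
x^{k+1} = 0.6539
Step 2: z-update.
Minimize 1*z^2 + 6*z + (5.0/2)*(0.6539 - z + 0.5055)^2
FOC: (2*1 + 5.0)*z = -6 + 5.0*(0.6539 + 0.5055)
z^{k+1} = -0.029
Step 3: u-update.
u^{k+1} = 0.5055 + 0.6539 + 0.029 = 1.1884
Step 4: Primal residual = |0.6539 + 0.029| = 0.6829


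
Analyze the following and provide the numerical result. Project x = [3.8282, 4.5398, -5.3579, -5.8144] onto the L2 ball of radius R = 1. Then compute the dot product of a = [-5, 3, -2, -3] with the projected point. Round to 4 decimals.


Step 1: Compute ||x|| (intermediates to 6 decimals).
||x|| = sqrt(3.8282^2 + 4.5398^2 + (-5.3579)^2 + (-5.8144)^2) = 9.888339
Step 2: Project.
Since ||x|| > R, scale = R/||x|| = 1/9.888339 = 0.101129, proj(x) = scale * x
proj(x) = [0.387142, 0.459105, -0.541839, -0.588004]
Step 3: Dot product.
a^T * proj(x) = -5*0.387142 + 3*0.459105 - 2*(-0.541839) - 3*(-0.588004) = 2.2893


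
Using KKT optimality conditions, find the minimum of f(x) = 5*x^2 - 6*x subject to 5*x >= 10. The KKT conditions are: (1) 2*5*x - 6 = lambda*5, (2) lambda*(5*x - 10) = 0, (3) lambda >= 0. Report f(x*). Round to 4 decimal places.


Step 1: Try lambda = 0 (constraint inactive).
x_unc = 6/(2*5) = 0.6
Check: 5*0.6 = 3.0 < 10 -- violated!
Step 2: Constraint must be active: 5*x = 10
x* = 10/5 = 2.0
lambda = (2*5*2.0 - 6)/5 = 2.8
Step 3: Compute optimal value.
f(x*) = 5*2.0^2 - 6*2.0 = 8.0


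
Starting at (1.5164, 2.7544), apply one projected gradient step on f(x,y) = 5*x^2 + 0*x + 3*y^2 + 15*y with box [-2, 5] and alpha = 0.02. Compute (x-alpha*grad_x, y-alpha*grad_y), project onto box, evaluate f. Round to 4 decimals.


Step 1: Compute gradient at (1.5164, 2.7544).
grad_x = 2*5*1.5164 + 0 = 15.164
grad_y = 2*3*2.7544 + 15 = 31.5264
Step 2: Gradient step.
x_raw = 1.5164 - 0.02*15.164 = 1.2131
y_raw = 2.7544 - 0.02*31.5264 = 2.1239
Step 3: Project onto [-2, 5].
x_proj = clip(1.2131) = 1.2131
y_proj = clip(2.1239) = 2.1239
Step 4: Evaluate f.
f(1.2131, 2.1239) = 52.7489


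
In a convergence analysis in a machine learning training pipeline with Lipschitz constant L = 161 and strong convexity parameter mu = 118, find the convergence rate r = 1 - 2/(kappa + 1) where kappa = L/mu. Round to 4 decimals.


Step 1: Compute the condition number.
kappa = L/mu = 161/118 = 1.3644
Step 2: Compute the convergence rate.
r = 1 - 2/(kappa + 1) = 1 - 2*mu/(L + mu) = (L - mu)/(L + mu) = 43/279 = 0.1541


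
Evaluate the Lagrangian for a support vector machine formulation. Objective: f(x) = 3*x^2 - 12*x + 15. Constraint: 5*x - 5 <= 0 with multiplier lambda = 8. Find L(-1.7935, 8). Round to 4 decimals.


Step 1: Evaluate f(x).
f(-1.7935) = 3*(-1.7935)^2 - 12*(-1.7935) + 15 = 46.1719
Step 2: Evaluate g(x).
g(-1.7935) = 5*-1.7935 - 5 = -13.9675
Step 3: Compute Lagrangian.
L = 46.1719 + 8*-13.9675 = -65.5681


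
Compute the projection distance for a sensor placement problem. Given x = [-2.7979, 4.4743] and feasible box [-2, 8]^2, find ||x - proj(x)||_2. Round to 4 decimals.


Project each component onto [-2, 8].
clip(-2.7979) = -2.0, clip(4.4743) = 4.4743
Projection = [-2.0, 4.4743]
Squared diffs: [0.6366, 0.0]
Distance = sqrt(0.6366) = 0.7979


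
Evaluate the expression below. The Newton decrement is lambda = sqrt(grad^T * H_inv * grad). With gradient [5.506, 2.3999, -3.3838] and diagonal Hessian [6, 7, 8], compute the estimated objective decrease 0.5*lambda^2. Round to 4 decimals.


Step 1: H is diagonal, so H^(-1) * g = [0.9177, 0.3428, -0.423].
Step 2: g^T H^(-1) g = sum_i g_i^2 / H_ii
  = (5.506)^2/6 + (2.3999)^2/7 + (-3.3838)^2/8
  = 5.0527 + 0.8228 + 1.4313 = 7.3067
Step 3: Objective decrease = 0.5 * g^T H^(-1) g = 3.6534


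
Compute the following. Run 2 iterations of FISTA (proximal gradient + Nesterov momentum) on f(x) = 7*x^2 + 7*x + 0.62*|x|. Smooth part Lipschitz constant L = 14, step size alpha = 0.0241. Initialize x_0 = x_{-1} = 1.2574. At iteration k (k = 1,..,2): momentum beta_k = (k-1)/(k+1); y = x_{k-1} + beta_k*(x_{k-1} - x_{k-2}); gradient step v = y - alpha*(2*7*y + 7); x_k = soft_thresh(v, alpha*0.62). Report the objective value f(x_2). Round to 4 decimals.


FISTA on f(x) = 7*x^2 + 7*x + 0.62*|x|
L = 14, alpha = 0.0241
Iteration 1: beta = 0.0, y = 1.2574 + 0.0*(1.2574 - 1.2574) = 1.2574
  grad(y) = 24.6036, v = y - alpha*grad = 0.6645
  prox(v) = soft_thresh(0.6645, 0.0149) = 0.6495
Iteration 2: beta = 0.3333, y = 0.6495 + 0.3333*(0.6495 - 1.2574) = 0.4469
  grad(y) = 13.2563, v = y - alpha*grad = 0.1274
  prox(v) = soft_thresh(0.1274, 0.0149) = 0.1125
f(x_2) = 7*0.1125^2 + 7*0.1125 + 0.62*|0.1125| = 0.9455
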